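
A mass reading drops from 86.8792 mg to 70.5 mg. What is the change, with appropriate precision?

86.8792 mg − 70.5 mg = 16.3792 mg.
Addition/subtraction keeps the fewest decimal places: 86.8792 → 4 decimal places, 70.5 → 1 decimal place; limit is 1.
Rounded to 1 decimal place: 16.4 mg.

16.4 mg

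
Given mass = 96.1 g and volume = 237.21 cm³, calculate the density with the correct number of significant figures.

0.405 g/cm³

density = 96.1 g ÷ 237.21 cm³ = 0.405126259433… g/cm³.
96.1 has 3 significant figures; 237.21 has 5.
Division/multiplication keeps the fewest: 3 significant figures.
Rounded: 0.405 g/cm³.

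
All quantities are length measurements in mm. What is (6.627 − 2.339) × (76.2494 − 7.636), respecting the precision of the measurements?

294.2 mm²

6.627 − 2.339 = 4.288, limited to 3 d.p. → 4 s.f.; 76.2494 − 7.636 = 68.6134, limited to 3 d.p. → 5 s.f.
Carrying full precision, 4.288 × 68.6134 = 294.2142592; keep min(4, 5) = 4 s.f.
Rounded to 4 significant figures: 294.2 mm².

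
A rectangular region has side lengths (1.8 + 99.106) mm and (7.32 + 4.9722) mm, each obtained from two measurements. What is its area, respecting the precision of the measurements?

1240. mm²

1.8 + 99.106 = 100.906, limited to 1 d.p. → 4 s.f.; 7.32 + 4.9722 = 12.2922, limited to 2 d.p. → 4 s.f.
Carrying full precision, 100.906 × 12.2922 = 1240.3567332; keep min(4, 4) = 4 s.f.
Rounded to 4 significant figures: 1240. mm².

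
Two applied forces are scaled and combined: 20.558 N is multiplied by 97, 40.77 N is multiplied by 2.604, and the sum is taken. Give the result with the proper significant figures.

20.558 × 97 = 1994.126 → 2.0 × 10³ N (2 s.f., last digit at the 10^2 place).
40.77 × 2.604 = 106.16508 → 106.2 N (4 s.f., last digit at the 10^-1 place).
Sum: 2100.29108 N; keep the coarser place, 10^2.
Result: 2.1 × 10³ N.

2.1 × 10³ N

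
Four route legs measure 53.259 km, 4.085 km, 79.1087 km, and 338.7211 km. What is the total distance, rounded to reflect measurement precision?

53.259 km + 4.085 km + 79.1087 km + 338.7211 km = 475.1738 km.
Addition/subtraction keeps the fewest decimal places: 53.259 → 3 decimal places, 4.085 → 3 decimal places, 79.1087 → 4 decimal places, 338.7211 → 4 decimal places; limit is 3.
Rounded to 3 decimal places: 475.174 km.

475.174 km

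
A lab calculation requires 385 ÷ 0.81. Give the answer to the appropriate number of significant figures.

385 ÷ 0.81 = 475.308641975…
Multiplication/division keeps the fewest significant figures: 385 → 3 s.f., 0.81 → 2 s.f.; limit is 2.
Rounded to 2 significant figures: 4.8 × 10².

4.8 × 10²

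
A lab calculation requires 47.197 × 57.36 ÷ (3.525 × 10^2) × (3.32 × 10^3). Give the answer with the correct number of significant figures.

2.55 × 10^4

47.197 × 57.36 ÷ (3.525 × 10^2) × (3.32 × 10^3) = 25497.7876153…
Multiplication/division keeps the fewest significant figures: 47.197 → 5 s.f., 57.36 → 4 s.f., 3.525 × 10^2 → 4 s.f., 3.32 × 10^3 → 3 s.f.; limit is 3.
Rounded to 3 significant figures: 2.55 × 10^4.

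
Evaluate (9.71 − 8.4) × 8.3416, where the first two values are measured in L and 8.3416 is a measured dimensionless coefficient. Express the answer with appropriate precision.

9.71 L − 8.4 L = 1.31 L; the difference is limited to 1 decimal place (2 s.f.).
Carrying full precision, 1.31 × 8.3416 = 10.927496 L; 8.3416 has 5 s.f., so the result keeps min(2, 5) = 2 s.f.
Rounded to 2 significant figures: 11 L.

11 L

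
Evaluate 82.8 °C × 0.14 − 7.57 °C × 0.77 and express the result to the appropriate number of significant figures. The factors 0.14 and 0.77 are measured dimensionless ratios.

82.8 × 0.14 = 11.592 → 12 °C (2 s.f., last digit at the 10^0 place).
7.57 × 0.77 = 5.8289 → 5.8 °C (2 s.f., last digit at the 10^-1 place).
Difference: 5.7631 °C; keep the coarser place, 10^0.
Result: 6 °C.

6 °C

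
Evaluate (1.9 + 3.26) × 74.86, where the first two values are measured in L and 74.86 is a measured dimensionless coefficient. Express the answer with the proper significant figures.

1.9 L + 3.26 L = 5.16 L; the sum is limited to 1 decimal place (2 s.f.).
Carrying full precision, 5.16 × 74.86 = 386.2776 L; 74.86 has 4 s.f., so the result keeps min(2, 4) = 2 s.f.
Rounded to 2 significant figures: 3.9 × 10² L.

3.9 × 10² L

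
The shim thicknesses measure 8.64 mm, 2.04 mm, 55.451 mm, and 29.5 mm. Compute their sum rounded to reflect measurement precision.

8.64 mm + 2.04 mm + 55.451 mm + 29.5 mm = 95.631 mm.
Addition/subtraction keeps the fewest decimal places: 8.64 → 2 decimal places, 2.04 → 2 decimal places, 55.451 → 3 decimal places, 29.5 → 1 decimal place; limit is 1.
Rounded to 1 decimal place: 95.6 mm.

95.6 mm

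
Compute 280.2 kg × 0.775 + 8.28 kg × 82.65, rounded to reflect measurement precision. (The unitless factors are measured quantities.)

901 kg

280.2 × 0.775 = 217.155 → 2.17 × 10² kg (3 s.f., last digit at the 10^0 place).
8.28 × 82.65 = 684.342 → 684 kg (3 s.f., last digit at the 10^0 place).
Sum: 901.497 kg; keep the coarser place, 10^0.
Result: 901 kg.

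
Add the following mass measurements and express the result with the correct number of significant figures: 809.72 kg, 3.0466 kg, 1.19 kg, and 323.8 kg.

809.72 kg + 3.0466 kg + 1.19 kg + 323.8 kg = 1137.7566 kg.
Addition/subtraction keeps the fewest decimal places: 809.72 → 2 decimal places, 3.0466 → 4 decimal places, 1.19 → 2 decimal places, 323.8 → 1 decimal place; limit is 1.
Rounded to 1 decimal place: 1.1378 × 10³ kg.

1.1378 × 10³ kg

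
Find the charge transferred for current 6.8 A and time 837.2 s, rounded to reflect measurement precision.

charge transferred = 6.8 A × 837.2 s = 5692.96 C.
6.8 has 2 significant figures; 837.2 has 4.
Division/multiplication keeps the fewest: 2 significant figures.
Rounded: 5.7 × 10^3 C.

5.7 × 10^3 C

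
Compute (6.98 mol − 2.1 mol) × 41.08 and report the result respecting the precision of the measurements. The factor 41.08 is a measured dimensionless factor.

6.98 mol − 2.1 mol = 4.88 mol; the difference is limited to 1 decimal place (2 s.f.).
Carrying full precision, 4.88 × 41.08 = 200.4704 mol; 41.08 has 4 s.f., so the result keeps min(2, 4) = 2 s.f.
Rounded to 2 significant figures: 2.0 × 10^2 mol.

2.0 × 10^2 mol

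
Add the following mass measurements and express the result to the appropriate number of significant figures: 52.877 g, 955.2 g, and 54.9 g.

1063.0 g

52.877 g + 955.2 g + 54.9 g = 1062.977 g.
Addition/subtraction keeps the fewest decimal places: 52.877 → 3 decimal places, 955.2 → 1 decimal place, 54.9 → 1 decimal place; limit is 1.
Rounded to 1 decimal place: 1063.0 g.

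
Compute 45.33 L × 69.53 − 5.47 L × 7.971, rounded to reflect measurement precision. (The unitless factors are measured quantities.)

3108 L

45.33 × 69.53 = 3151.7949 → 3152 L (4 s.f., last digit at the 10^0 place).
5.47 × 7.971 = 43.60137 → 43.6 L (3 s.f., last digit at the 10^-1 place).
Difference: 3108.19353 L; keep the coarser place, 10^0.
Result: 3108 L.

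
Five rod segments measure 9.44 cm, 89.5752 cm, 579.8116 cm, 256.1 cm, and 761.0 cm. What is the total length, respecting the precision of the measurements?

9.44 cm + 89.5752 cm + 579.8116 cm + 256.1 cm + 761.0 cm = 1695.9268 cm.
Addition/subtraction keeps the fewest decimal places: 9.44 → 2 decimal places, 89.5752 → 4 decimal places, 579.8116 → 4 decimal places, 256.1 → 1 decimal place, 761.0 → 1 decimal place; limit is 1.
Rounded to 1 decimal place: 1695.9 cm.

1695.9 cm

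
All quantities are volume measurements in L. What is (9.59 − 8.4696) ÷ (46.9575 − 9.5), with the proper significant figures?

0.0299

9.59 − 8.4696 = 1.1204, limited to 2 d.p. → 3 s.f.; 46.9575 − 9.5 = 37.4575, limited to 1 d.p. → 3 s.f.
Carrying full precision, 1.1204 ÷ 37.4575 = 0.0299112327304…; keep min(3, 3) = 3 s.f.
Rounded to 3 significant figures: 0.0299.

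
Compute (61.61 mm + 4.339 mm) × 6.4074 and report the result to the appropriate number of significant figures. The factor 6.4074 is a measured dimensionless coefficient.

61.61 mm + 4.339 mm = 65.949 mm; the sum is limited to 2 decimal places (4 s.f.).
Carrying full precision, 65.949 × 6.4074 = 422.5616226 mm; 6.4074 has 5 s.f., so the result keeps min(4, 5) = 4 s.f.
Rounded to 4 significant figures: 4.226 × 10^2 mm.

4.226 × 10^2 mm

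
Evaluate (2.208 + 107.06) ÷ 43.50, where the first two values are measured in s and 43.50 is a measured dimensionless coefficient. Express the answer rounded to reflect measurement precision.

2.208 s + 107.06 s = 109.268 s; the sum is limited to 2 decimal places (5 s.f.).
Carrying full precision, 109.268 ÷ 43.50 = 2.51190804598… s; 43.50 has 4 s.f., so the result keeps min(5, 4) = 4 s.f.
Rounded to 4 significant figures: 2.512 s.

2.512 s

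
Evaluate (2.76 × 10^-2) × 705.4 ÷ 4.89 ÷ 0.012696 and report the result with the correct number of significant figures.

(2.76 × 10^-2) × 705.4 ÷ 4.89 ÷ 0.012696 = 313.594736374…
Multiplication/division keeps the fewest significant figures: 2.76 × 10^-2 → 3 s.f., 705.4 → 4 s.f., 4.89 → 3 s.f., 0.012696 → 5 s.f.; limit is 3.
Rounded to 3 significant figures: 3.14 × 10^2.

3.14 × 10^2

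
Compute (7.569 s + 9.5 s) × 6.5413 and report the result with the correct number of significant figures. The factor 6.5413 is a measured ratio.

7.569 s + 9.5 s = 17.069 s; the sum is limited to 1 decimal place (3 s.f.).
Carrying full precision, 17.069 × 6.5413 = 111.6534497 s; 6.5413 has 5 s.f., so the result keeps min(3, 5) = 3 s.f.
Rounded to 3 significant figures: 112 s.

112 s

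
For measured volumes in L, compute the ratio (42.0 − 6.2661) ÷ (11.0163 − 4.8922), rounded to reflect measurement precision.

5.83

42.0 − 6.2661 = 35.7339, limited to 1 d.p. → 3 s.f.; 11.0163 − 4.8922 = 6.1241, limited to 4 d.p. → 5 s.f.
Carrying full precision, 35.7339 ÷ 6.1241 = 5.83496350484…; keep min(3, 5) = 3 s.f.
Rounded to 3 significant figures: 5.83.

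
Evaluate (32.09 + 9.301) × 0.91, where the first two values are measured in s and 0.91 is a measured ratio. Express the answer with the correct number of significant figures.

32.09 s + 9.301 s = 41.391 s; the sum is limited to 2 decimal places (4 s.f.).
Carrying full precision, 41.391 × 0.91 = 37.66581 s; 0.91 has 2 s.f., so the result keeps min(4, 2) = 2 s.f.
Rounded to 2 significant figures: 38 s.

38 s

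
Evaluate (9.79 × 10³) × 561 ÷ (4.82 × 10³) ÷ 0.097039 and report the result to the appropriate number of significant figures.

1.17 × 10⁴

(9.79 × 10³) × 561 ÷ (4.82 × 10³) ÷ 0.097039 = 11742.2737891…
Multiplication/division keeps the fewest significant figures: 9.79 × 10³ → 3 s.f., 561 → 3 s.f., 4.82 × 10³ → 3 s.f., 0.097039 → 5 s.f.; limit is 3.
Rounded to 3 significant figures: 1.17 × 10⁴.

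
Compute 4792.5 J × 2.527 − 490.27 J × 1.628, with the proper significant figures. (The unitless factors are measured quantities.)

4792.5 × 2.527 = 12110.6475 → 1.211 × 10^4 J (4 s.f., last digit at the 10^1 place).
490.27 × 1.628 = 798.15956 → 798.2 J (4 s.f., last digit at the 10^-1 place).
Difference: 11312.48794 J; keep the coarser place, 10^1.
Result: 1.131 × 10^4 J.

1.131 × 10^4 J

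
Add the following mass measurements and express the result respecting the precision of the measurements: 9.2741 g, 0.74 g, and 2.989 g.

13.00 g

9.2741 g + 0.74 g + 2.989 g = 13.0031 g.
Addition/subtraction keeps the fewest decimal places: 9.2741 → 4 decimal places, 0.74 → 2 decimal places, 2.989 → 3 decimal places; limit is 2.
Rounded to 2 decimal places: 13.00 g.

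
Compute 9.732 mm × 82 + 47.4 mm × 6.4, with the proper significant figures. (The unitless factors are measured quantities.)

1.10 × 10³ mm

9.732 × 82 = 798.024 → 8.0 × 10² mm (2 s.f., last digit at the 10^1 place).
47.4 × 6.4 = 303.36 → 3.0 × 10² mm (2 s.f., last digit at the 10^1 place).
Sum: 1101.384 mm; keep the coarser place, 10^1.
Result: 1.10 × 10³ mm.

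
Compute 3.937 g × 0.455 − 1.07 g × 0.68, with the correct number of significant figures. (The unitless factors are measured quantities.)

1.06 g

3.937 × 0.455 = 1.791335 → 1.79 g (3 s.f., last digit at the 10^-2 place).
1.07 × 0.68 = 0.7276 → 0.73 g (2 s.f., last digit at the 10^-2 place).
Difference: 1.063735 g; keep the coarser place, 10^-2.
Result: 1.06 g.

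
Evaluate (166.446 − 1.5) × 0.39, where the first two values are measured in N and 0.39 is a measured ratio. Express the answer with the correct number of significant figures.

166.446 N − 1.5 N = 164.946 N; the difference is limited to 1 decimal place (4 s.f.).
Carrying full precision, 164.946 × 0.39 = 64.32894 N; 0.39 has 2 s.f., so the result keeps min(4, 2) = 2 s.f.
Rounded to 2 significant figures: 64 N.

64 N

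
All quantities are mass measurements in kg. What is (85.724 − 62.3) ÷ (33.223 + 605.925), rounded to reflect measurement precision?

0.0366

85.724 − 62.3 = 23.424, limited to 1 d.p. → 3 s.f.; 33.223 + 605.925 = 639.148, limited to 3 d.p. → 6 s.f.
Carrying full precision, 23.424 ÷ 639.148 = 0.0366487887…; keep min(3, 6) = 3 s.f.
Rounded to 3 significant figures: 0.0366.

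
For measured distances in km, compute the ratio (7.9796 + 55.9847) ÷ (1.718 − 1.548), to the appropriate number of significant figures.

376

7.9796 + 55.9847 = 63.9643, limited to 4 d.p. → 6 s.f.; 1.718 − 1.548 = 0.170, limited to 3 d.p. → 3 s.f.
Carrying full precision, 63.9643 ÷ 0.170 = 376.260588235…; keep min(6, 3) = 3 s.f.
Rounded to 3 significant figures: 376.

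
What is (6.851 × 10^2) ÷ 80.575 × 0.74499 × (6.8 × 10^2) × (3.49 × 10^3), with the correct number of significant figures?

1.5 × 10^7

(6.851 × 10^2) ÷ 80.575 × 0.74499 × (6.8 × 10^2) × (3.49 × 10^3) = 15032750.0417…
Multiplication/division keeps the fewest significant figures: 6.851 × 10^2 → 4 s.f., 80.575 → 5 s.f., 0.74499 → 5 s.f., 6.8 × 10^2 → 2 s.f., 3.49 × 10^3 → 3 s.f.; limit is 2.
Rounded to 2 significant figures: 1.5 × 10^7.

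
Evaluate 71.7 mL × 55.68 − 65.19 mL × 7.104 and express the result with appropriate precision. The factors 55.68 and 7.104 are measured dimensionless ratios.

71.7 × 55.68 = 3992.256 → 3.99 × 10^3 mL (3 s.f., last digit at the 10^1 place).
65.19 × 7.104 = 463.10976 → 463.1 mL (4 s.f., last digit at the 10^-1 place).
Difference: 3529.14624 mL; keep the coarser place, 10^1.
Result: 3.53 × 10^3 mL.

3.53 × 10^3 mL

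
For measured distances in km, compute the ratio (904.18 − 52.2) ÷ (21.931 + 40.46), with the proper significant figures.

904.18 − 52.2 = 851.98, limited to 1 d.p. → 4 s.f.; 21.931 + 40.46 = 62.391, limited to 2 d.p. → 4 s.f.
Carrying full precision, 851.98 ÷ 62.391 = 13.6554951836…; keep min(4, 4) = 4 s.f.
Rounded to 4 significant figures: 13.66.

13.66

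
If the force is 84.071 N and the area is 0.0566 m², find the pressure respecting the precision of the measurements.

1.49 × 10³ Pa

pressure = 84.071 N ÷ 0.0566 m² = 1485.35335689… Pa.
84.071 has 5 significant figures; 0.0566 has 3.
Division/multiplication keeps the fewest: 3 significant figures.
Rounded: 1.49 × 10³ Pa.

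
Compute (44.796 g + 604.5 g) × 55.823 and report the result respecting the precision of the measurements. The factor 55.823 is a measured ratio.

44.796 g + 604.5 g = 649.296 g; the sum is limited to 1 decimal place (4 s.f.).
Carrying full precision, 649.296 × 55.823 = 36245.650608 g; 55.823 has 5 s.f., so the result keeps min(4, 5) = 4 s.f.
Rounded to 4 significant figures: 3.625 × 10⁴ g.

3.625 × 10⁴ g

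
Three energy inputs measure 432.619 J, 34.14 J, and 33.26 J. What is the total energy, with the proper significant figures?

432.619 J + 34.14 J + 33.26 J = 500.019 J.
Addition/subtraction keeps the fewest decimal places: 432.619 → 3 decimal places, 34.14 → 2 decimal places, 33.26 → 2 decimal places; limit is 2.
Rounded to 2 decimal places: 500.02 J.

500.02 J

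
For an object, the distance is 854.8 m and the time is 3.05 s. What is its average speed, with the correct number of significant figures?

average speed = 854.8 m ÷ 3.05 s = 280.262295082… m/s.
854.8 has 4 significant figures; 3.05 has 3.
Division/multiplication keeps the fewest: 3 significant figures.
Rounded: 280. m/s.

280. m/s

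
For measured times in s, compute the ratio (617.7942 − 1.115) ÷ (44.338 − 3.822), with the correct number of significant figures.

617.7942 − 1.115 = 616.6792, limited to 3 d.p. → 6 s.f.; 44.338 − 3.822 = 40.516, limited to 3 d.p. → 5 s.f.
Carrying full precision, 616.6792 ÷ 40.516 = 15.2206338237…; keep min(6, 5) = 5 s.f.
Rounded to 5 significant figures: 15.221.

15.221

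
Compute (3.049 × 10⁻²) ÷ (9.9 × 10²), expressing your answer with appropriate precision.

3.1 × 10⁻⁵

(3.049 × 10⁻²) ÷ (9.9 × 10²) = 0.000030797979798…
Multiplication/division keeps the fewest significant figures: 3.049 × 10⁻² → 4 s.f., 9.9 × 10² → 2 s.f.; limit is 2.
Rounded to 2 significant figures: 3.1 × 10⁻⁵.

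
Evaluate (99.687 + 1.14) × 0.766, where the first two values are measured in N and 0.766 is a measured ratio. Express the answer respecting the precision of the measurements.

77.2 N

99.687 N + 1.14 N = 100.827 N; the sum is limited to 2 decimal places (5 s.f.).
Carrying full precision, 100.827 × 0.766 = 77.233482 N; 0.766 has 3 s.f., so the result keeps min(5, 3) = 3 s.f.
Rounded to 3 significant figures: 77.2 N.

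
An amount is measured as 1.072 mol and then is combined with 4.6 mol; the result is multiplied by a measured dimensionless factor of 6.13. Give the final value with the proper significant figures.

35 mol

1.072 mol + 4.6 mol = 5.672 mol; the sum is limited to 1 decimal place (2 s.f.).
Carrying full precision, 5.672 × 6.13 = 34.76936 mol; 6.13 has 3 s.f., so the result keeps min(2, 3) = 2 s.f.
Rounded to 2 significant figures: 35 mol.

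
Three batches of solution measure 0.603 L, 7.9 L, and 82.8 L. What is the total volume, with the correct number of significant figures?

0.603 L + 7.9 L + 82.8 L = 91.303 L.
Addition/subtraction keeps the fewest decimal places: 0.603 → 3 decimal places, 7.9 → 1 decimal place, 82.8 → 1 decimal place; limit is 1.
Rounded to 1 decimal place: 91.3 L.

91.3 L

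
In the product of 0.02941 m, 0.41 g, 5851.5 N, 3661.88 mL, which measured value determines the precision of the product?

0.41 g

0.02941 m → 4 s.f.; 0.41 g → 2 s.f.; 5851.5 N → 5 s.f.; 3661.88 mL → 6 s.f.
The fewest is 2 significant figures, from 0.41 g.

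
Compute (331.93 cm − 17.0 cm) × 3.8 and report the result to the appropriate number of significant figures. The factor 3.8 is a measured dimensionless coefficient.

1.2 × 10³ cm

331.93 cm − 17.0 cm = 314.93 cm; the difference is limited to 1 decimal place (4 s.f.).
Carrying full precision, 314.93 × 3.8 = 1196.734 cm; 3.8 has 2 s.f., so the result keeps min(4, 2) = 2 s.f.
Rounded to 2 significant figures: 1.2 × 10³ cm.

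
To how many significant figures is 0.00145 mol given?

3

0.00145: leading zeros are not significant.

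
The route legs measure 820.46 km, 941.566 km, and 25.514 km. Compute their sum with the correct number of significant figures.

820.46 km + 941.566 km + 25.514 km = 1787.540 km.
Addition/subtraction keeps the fewest decimal places: 820.46 → 2 decimal places, 941.566 → 3 decimal places, 25.514 → 3 decimal places; limit is 2.
Rounded to 2 decimal places: 1787.54 km.

1787.54 km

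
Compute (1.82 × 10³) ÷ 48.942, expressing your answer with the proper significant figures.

37.2

(1.82 × 10³) ÷ 48.942 = 37.1868742593…
Multiplication/division keeps the fewest significant figures: 1.82 × 10³ → 3 s.f., 48.942 → 5 s.f.; limit is 3.
Rounded to 3 significant figures: 37.2.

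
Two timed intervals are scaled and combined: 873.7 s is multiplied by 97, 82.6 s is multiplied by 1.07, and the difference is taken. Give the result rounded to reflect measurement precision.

8.5 × 10^4 s

873.7 × 97 = 84748.9 → 8.5 × 10^4 s (2 s.f., last digit at the 10^3 place).
82.6 × 1.07 = 88.382 → 88.4 s (3 s.f., last digit at the 10^-1 place).
Difference: 84660.518 s; keep the coarser place, 10^3.
Result: 8.5 × 10^4 s.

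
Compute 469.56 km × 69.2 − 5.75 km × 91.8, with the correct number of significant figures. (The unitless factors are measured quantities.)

3.20 × 10⁴ km

469.56 × 69.2 = 32493.552 → 3.25 × 10⁴ km (3 s.f., last digit at the 10^2 place).
5.75 × 91.8 = 527.85 → 528 km (3 s.f., last digit at the 10^0 place).
Difference: 31965.702 km; keep the coarser place, 10^2.
Result: 3.20 × 10⁴ km.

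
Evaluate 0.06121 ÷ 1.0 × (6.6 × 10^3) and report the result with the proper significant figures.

4.0 × 10^2

0.06121 ÷ 1.0 × (6.6 × 10^3) = 403.986
Multiplication/division keeps the fewest significant figures: 0.06121 → 4 s.f., 1.0 → 2 s.f., 6.6 × 10^3 → 2 s.f.; limit is 2.
Rounded to 2 significant figures: 4.0 × 10^2.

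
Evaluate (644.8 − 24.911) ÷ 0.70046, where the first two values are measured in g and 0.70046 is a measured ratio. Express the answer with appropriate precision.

644.8 g − 24.911 g = 619.889 g; the difference is limited to 1 decimal place (4 s.f.).
Carrying full precision, 619.889 ÷ 0.70046 = 884.974159838… g; 0.70046 has 5 s.f., so the result keeps min(4, 5) = 4 s.f.
Rounded to 4 significant figures: 885.0 g.

885.0 g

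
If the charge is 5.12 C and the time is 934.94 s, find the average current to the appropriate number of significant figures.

average current = 5.12 C ÷ 934.94 s = 0.00547628724838… A.
5.12 has 3 significant figures; 934.94 has 5.
Division/multiplication keeps the fewest: 3 significant figures.
Rounded: 0.00548 A.

0.00548 A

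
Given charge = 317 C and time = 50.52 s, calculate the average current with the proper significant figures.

6.27 A

average current = 317 C ÷ 50.52 s = 6.27474267617… A.
317 has 3 significant figures; 50.52 has 4.
Division/multiplication keeps the fewest: 3 significant figures.
Rounded: 6.27 A.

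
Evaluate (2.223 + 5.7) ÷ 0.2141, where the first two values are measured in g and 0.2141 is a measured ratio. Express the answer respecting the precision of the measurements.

37 g

2.223 g + 5.7 g = 7.923 g; the sum is limited to 1 decimal place (2 s.f.).
Carrying full precision, 7.923 ÷ 0.2141 = 37.006071929… g; 0.2141 has 4 s.f., so the result keeps min(2, 4) = 2 s.f.
Rounded to 2 significant figures: 37 g.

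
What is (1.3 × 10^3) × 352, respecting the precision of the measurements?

(1.3 × 10^3) × 352 = 457600
Multiplication/division keeps the fewest significant figures: 1.3 × 10^3 → 2 s.f., 352 → 3 s.f.; limit is 2.
Rounded to 2 significant figures: 4.6 × 10^5.

4.6 × 10^5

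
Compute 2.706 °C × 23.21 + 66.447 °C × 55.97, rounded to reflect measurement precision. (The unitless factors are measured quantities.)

3782 °C

2.706 × 23.21 = 62.80626 → 62.81 °C (4 s.f., last digit at the 10^-2 place).
66.447 × 55.97 = 3719.03859 → 3.719 × 10^3 °C (4 s.f., last digit at the 10^0 place).
Sum: 3781.84485 °C; keep the coarser place, 10^0.
Result: 3782 °C.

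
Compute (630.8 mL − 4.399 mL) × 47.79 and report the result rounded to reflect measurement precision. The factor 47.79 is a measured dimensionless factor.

630.8 mL − 4.399 mL = 626.401 mL; the difference is limited to 1 decimal place (4 s.f.).
Carrying full precision, 626.401 × 47.79 = 29935.70379 mL; 47.79 has 4 s.f., so the result keeps min(4, 4) = 4 s.f.
Rounded to 4 significant figures: 2.994 × 10⁴ mL.

2.994 × 10⁴ mL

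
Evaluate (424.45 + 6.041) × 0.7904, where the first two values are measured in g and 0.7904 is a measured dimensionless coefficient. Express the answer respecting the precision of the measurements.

424.45 g + 6.041 g = 430.491 g; the sum is limited to 2 decimal places (5 s.f.).
Carrying full precision, 430.491 × 0.7904 = 340.2600864 g; 0.7904 has 4 s.f., so the result keeps min(5, 4) = 4 s.f.
Rounded to 4 significant figures: 340.3 g.

340.3 g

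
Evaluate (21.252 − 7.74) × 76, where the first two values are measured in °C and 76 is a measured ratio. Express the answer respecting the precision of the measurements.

1.0 × 10³ °C

21.252 °C − 7.74 °C = 13.512 °C; the difference is limited to 2 decimal places (4 s.f.).
Carrying full precision, 13.512 × 76 = 1026.912 °C; 76 has 2 s.f., so the result keeps min(4, 2) = 2 s.f.
Rounded to 2 significant figures: 1.0 × 10³ °C.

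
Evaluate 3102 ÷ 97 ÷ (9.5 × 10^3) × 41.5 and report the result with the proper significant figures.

0.14

3102 ÷ 97 ÷ (9.5 × 10^3) × 41.5 = 0.139699403147…
Multiplication/division keeps the fewest significant figures: 3102 → 4 s.f., 97 → 2 s.f., 9.5 × 10^3 → 2 s.f., 41.5 → 3 s.f.; limit is 2.
Rounded to 2 significant figures: 0.14.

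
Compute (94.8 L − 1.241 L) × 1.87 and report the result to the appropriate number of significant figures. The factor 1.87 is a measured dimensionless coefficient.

94.8 L − 1.241 L = 93.559 L; the difference is limited to 1 decimal place (3 s.f.).
Carrying full precision, 93.559 × 1.87 = 174.95533 L; 1.87 has 3 s.f., so the result keeps min(3, 3) = 3 s.f.
Rounded to 3 significant figures: 175 L.

175 L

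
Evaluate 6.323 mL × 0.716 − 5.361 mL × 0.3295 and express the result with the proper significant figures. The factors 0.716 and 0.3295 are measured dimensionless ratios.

2.76 mL

6.323 × 0.716 = 4.527268 → 4.53 mL (3 s.f., last digit at the 10^-2 place).
5.361 × 0.3295 = 1.7664495 → 1.766 mL (4 s.f., last digit at the 10^-3 place).
Difference: 2.7608185 mL; keep the coarser place, 10^-2.
Result: 2.76 mL.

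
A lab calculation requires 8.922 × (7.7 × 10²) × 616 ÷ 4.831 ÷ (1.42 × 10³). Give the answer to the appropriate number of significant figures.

6.2 × 10²

8.922 × (7.7 × 10²) × 616 ÷ 4.831 ÷ (1.42 × 10³) = 616.890772913…
Multiplication/division keeps the fewest significant figures: 8.922 → 4 s.f., 7.7 × 10² → 2 s.f., 616 → 3 s.f., 4.831 → 4 s.f., 1.42 × 10³ → 3 s.f.; limit is 2.
Rounded to 2 significant figures: 6.2 × 10².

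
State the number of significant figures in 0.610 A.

0.610: leading zeros are not significant; trailing zeros after a decimal point are significant.

3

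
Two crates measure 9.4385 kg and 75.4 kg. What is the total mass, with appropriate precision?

84.8 kg

9.4385 kg + 75.4 kg = 84.8385 kg.
Addition/subtraction keeps the fewest decimal places: 9.4385 → 4 decimal places, 75.4 → 1 decimal place; limit is 1.
Rounded to 1 decimal place: 84.8 kg.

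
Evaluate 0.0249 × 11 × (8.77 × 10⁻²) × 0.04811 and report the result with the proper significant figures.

0.0012

0.0249 × 11 × (8.77 × 10⁻²) × 0.04811 = 0.0011556517533
Multiplication/division keeps the fewest significant figures: 0.0249 → 3 s.f., 11 → 2 s.f., 8.77 × 10⁻² → 3 s.f., 0.04811 → 4 s.f.; limit is 2.
Rounded to 2 significant figures: 0.0012.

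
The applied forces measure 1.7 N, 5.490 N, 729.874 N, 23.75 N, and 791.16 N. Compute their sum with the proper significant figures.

1.7 N + 5.490 N + 729.874 N + 23.75 N + 791.16 N = 1551.974 N.
Addition/subtraction keeps the fewest decimal places: 1.7 → 1 decimal place, 5.490 → 3 decimal places, 729.874 → 3 decimal places, 23.75 → 2 decimal places, 791.16 → 2 decimal places; limit is 1.
Rounded to 1 decimal place: 1552.0 N.

1552.0 N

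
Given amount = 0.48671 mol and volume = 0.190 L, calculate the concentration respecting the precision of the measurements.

concentration = 0.48671 mol ÷ 0.190 L = 2.56163157895… mol/L.
0.48671 has 5 significant figures; 0.190 has 3.
Division/multiplication keeps the fewest: 3 significant figures.
Rounded: 2.56 mol/L.

2.56 mol/L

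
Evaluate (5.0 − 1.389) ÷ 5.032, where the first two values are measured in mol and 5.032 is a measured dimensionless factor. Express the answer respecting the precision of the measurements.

0.72 mol

5.0 mol − 1.389 mol = 3.611 mol; the difference is limited to 1 decimal place (2 s.f.).
Carrying full precision, 3.611 ÷ 5.032 = 0.717607313196… mol; 5.032 has 4 s.f., so the result keeps min(2, 4) = 2 s.f.
Rounded to 2 significant figures: 0.72 mol.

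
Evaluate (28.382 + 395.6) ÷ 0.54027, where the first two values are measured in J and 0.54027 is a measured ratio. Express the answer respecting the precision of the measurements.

7.848 × 10^2 J

28.382 J + 395.6 J = 423.982 J; the sum is limited to 1 decimal place (4 s.f.).
Carrying full precision, 423.982 ÷ 0.54027 = 784.759472116… J; 0.54027 has 5 s.f., so the result keeps min(4, 5) = 4 s.f.
Rounded to 4 significant figures: 7.848 × 10^2 J.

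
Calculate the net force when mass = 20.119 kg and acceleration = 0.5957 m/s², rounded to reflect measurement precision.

11.98 N

net force = 20.119 kg × 0.5957 m/s² = 11.9848883 N.
20.119 has 5 significant figures; 0.5957 has 4.
Division/multiplication keeps the fewest: 4 significant figures.
Rounded: 11.98 N.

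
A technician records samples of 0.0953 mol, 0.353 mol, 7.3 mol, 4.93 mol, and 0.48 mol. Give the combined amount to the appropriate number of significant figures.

13.2 mol

0.0953 mol + 0.353 mol + 7.3 mol + 4.93 mol + 0.48 mol = 13.1583 mol.
Addition/subtraction keeps the fewest decimal places: 0.0953 → 4 decimal places, 0.353 → 3 decimal places, 7.3 → 1 decimal place, 4.93 → 2 decimal places, 0.48 → 2 decimal places; limit is 1.
Rounded to 1 decimal place: 13.2 mol.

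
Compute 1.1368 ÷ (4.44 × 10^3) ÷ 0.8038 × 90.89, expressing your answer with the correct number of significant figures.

1.1368 ÷ (4.44 × 10^3) ÷ 0.8038 × 90.89 = 0.0289513751124…
Multiplication/division keeps the fewest significant figures: 1.1368 → 5 s.f., 4.44 × 10^3 → 3 s.f., 0.8038 → 4 s.f., 90.89 → 4 s.f.; limit is 3.
Rounded to 3 significant figures: 2.90 × 10^-2.

2.90 × 10^-2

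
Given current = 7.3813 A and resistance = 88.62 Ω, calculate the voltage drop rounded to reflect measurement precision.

654.1 V

voltage drop = 7.3813 A × 88.62 Ω = 654.130806 V.
7.3813 has 5 significant figures; 88.62 has 4.
Division/multiplication keeps the fewest: 4 significant figures.
Rounded: 654.1 V.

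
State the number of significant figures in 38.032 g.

38.032: zeros between nonzero digits are significant.

5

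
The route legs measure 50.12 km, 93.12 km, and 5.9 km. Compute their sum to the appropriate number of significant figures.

50.12 km + 93.12 km + 5.9 km = 149.14 km.
Addition/subtraction keeps the fewest decimal places: 50.12 → 2 decimal places, 93.12 → 2 decimal places, 5.9 → 1 decimal place; limit is 1.
Rounded to 1 decimal place: 1.491 × 10^2 km.

1.491 × 10^2 km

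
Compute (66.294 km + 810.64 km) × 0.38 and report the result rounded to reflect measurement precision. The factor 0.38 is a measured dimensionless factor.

66.294 km + 810.64 km = 876.934 km; the sum is limited to 2 decimal places (5 s.f.).
Carrying full precision, 876.934 × 0.38 = 333.23492 km; 0.38 has 2 s.f., so the result keeps min(5, 2) = 2 s.f.
Rounded to 2 significant figures: 3.3 × 10^2 km.

3.3 × 10^2 km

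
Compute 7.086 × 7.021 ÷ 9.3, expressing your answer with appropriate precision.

7.086 × 7.021 ÷ 9.3 = 5.34954903226…
Multiplication/division keeps the fewest significant figures: 7.086 → 4 s.f., 7.021 → 4 s.f., 9.3 → 2 s.f.; limit is 2.
Rounded to 2 significant figures: 5.3.

5.3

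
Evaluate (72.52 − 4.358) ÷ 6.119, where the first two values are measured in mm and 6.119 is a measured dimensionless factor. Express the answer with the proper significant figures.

72.52 mm − 4.358 mm = 68.162 mm; the difference is limited to 2 decimal places (4 s.f.).
Carrying full precision, 68.162 ÷ 6.119 = 11.139401863… mm; 6.119 has 4 s.f., so the result keeps min(4, 4) = 4 s.f.
Rounded to 4 significant figures: 11.14 mm.

11.14 mm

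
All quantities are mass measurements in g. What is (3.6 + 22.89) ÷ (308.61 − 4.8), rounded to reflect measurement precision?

0.0872

3.6 + 22.89 = 26.49, limited to 1 d.p. → 3 s.f.; 308.61 − 4.8 = 303.81, limited to 1 d.p. → 4 s.f.
Carrying full precision, 26.49 ÷ 303.81 = 0.0871926533031…; keep min(3, 4) = 3 s.f.
Rounded to 3 significant figures: 0.0872.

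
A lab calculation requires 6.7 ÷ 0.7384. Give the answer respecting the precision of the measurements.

6.7 ÷ 0.7384 = 9.07367280607…
Multiplication/division keeps the fewest significant figures: 6.7 → 2 s.f., 0.7384 → 4 s.f.; limit is 2.
Rounded to 2 significant figures: 9.1.

9.1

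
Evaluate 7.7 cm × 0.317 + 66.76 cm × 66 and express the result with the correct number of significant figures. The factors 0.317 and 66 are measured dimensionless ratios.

7.7 × 0.317 = 2.4409 → 2.4 cm (2 s.f., last digit at the 10^-1 place).
66.76 × 66 = 4406.16 → 4.4 × 10^3 cm (2 s.f., last digit at the 10^2 place).
Sum: 4408.6009 cm; keep the coarser place, 10^2.
Result: 4.4 × 10^3 cm.

4.4 × 10^3 cm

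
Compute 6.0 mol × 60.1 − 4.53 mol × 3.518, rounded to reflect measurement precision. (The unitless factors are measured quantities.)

6.0 × 60.1 = 360.6 → 3.6 × 10^2 mol (2 s.f., last digit at the 10^1 place).
4.53 × 3.518 = 15.93654 → 15.9 mol (3 s.f., last digit at the 10^-1 place).
Difference: 344.66346 mol; keep the coarser place, 10^1.
Result: 3.4 × 10^2 mol.

3.4 × 10^2 mol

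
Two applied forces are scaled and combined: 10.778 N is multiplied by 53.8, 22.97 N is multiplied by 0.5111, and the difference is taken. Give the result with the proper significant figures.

10.778 × 53.8 = 579.8564 → 5.80 × 10² N (3 s.f., last digit at the 10^0 place).
22.97 × 0.5111 = 11.739967 → 11.74 N (4 s.f., last digit at the 10^-2 place).
Difference: 568.116433 N; keep the coarser place, 10^0.
Result: 568 N.

568 N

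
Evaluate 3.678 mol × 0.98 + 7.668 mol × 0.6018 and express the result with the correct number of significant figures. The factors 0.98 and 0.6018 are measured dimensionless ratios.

8.2 mol

3.678 × 0.98 = 3.60444 → 3.6 mol (2 s.f., last digit at the 10^-1 place).
7.668 × 0.6018 = 4.6146024 → 4.615 mol (4 s.f., last digit at the 10^-3 place).
Sum: 8.2190424 mol; keep the coarser place, 10^-1.
Result: 8.2 mol.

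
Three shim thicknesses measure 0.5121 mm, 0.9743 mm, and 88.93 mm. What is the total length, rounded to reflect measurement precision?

0.5121 mm + 0.9743 mm + 88.93 mm = 90.4164 mm.
Addition/subtraction keeps the fewest decimal places: 0.5121 → 4 decimal places, 0.9743 → 4 decimal places, 88.93 → 2 decimal places; limit is 2.
Rounded to 2 decimal places: 90.42 mm.

90.42 mm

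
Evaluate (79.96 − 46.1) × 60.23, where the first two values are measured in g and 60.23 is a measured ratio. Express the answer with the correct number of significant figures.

79.96 g − 46.1 g = 33.86 g; the difference is limited to 1 decimal place (3 s.f.).
Carrying full precision, 33.86 × 60.23 = 2039.3878 g; 60.23 has 4 s.f., so the result keeps min(3, 4) = 3 s.f.
Rounded to 3 significant figures: 2.04 × 10^3 g.

2.04 × 10^3 g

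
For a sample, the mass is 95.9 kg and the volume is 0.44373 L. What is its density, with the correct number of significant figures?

density = 95.9 kg ÷ 0.44373 L = 216.122416785… kg/L.
95.9 has 3 significant figures; 0.44373 has 5.
Division/multiplication keeps the fewest: 3 significant figures.
Rounded: 216 kg/L.

216 kg/L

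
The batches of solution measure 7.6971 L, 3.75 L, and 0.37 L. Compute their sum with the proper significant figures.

7.6971 L + 3.75 L + 0.37 L = 11.8171 L.
Addition/subtraction keeps the fewest decimal places: 7.6971 → 4 decimal places, 3.75 → 2 decimal places, 0.37 → 2 decimal places; limit is 2.
Rounded to 2 decimal places: 11.82 L.

11.82 L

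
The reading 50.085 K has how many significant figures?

50.085: zeros between nonzero digits are significant.

5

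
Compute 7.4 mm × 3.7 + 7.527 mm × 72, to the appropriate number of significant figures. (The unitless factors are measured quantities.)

7.4 × 3.7 = 27.38 → 27 mm (2 s.f., last digit at the 10^0 place).
7.527 × 72 = 541.944 → 5.4 × 10² mm (2 s.f., last digit at the 10^1 place).
Sum: 569.324 mm; keep the coarser place, 10^1.
Result: 5.7 × 10² mm.

5.7 × 10² mm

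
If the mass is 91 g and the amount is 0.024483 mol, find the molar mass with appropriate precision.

molar mass = 91 g ÷ 0.024483 mol = 3716.86476331… g/mol.
91 has 2 significant figures; 0.024483 has 5.
Division/multiplication keeps the fewest: 2 significant figures.
Rounded: 3.7 × 10^3 g/mol.

3.7 × 10^3 g/mol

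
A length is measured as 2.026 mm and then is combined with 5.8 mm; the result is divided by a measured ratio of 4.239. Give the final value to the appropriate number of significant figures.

1.8 mm

2.026 mm + 5.8 mm = 7.826 mm; the sum is limited to 1 decimal place (2 s.f.).
Carrying full precision, 7.826 ÷ 4.239 = 1.84619013918… mm; 4.239 has 4 s.f., so the result keeps min(2, 4) = 2 s.f.
Rounded to 2 significant figures: 1.8 mm.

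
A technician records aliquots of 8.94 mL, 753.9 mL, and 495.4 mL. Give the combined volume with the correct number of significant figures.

8.94 mL + 753.9 mL + 495.4 mL = 1258.24 mL.
Addition/subtraction keeps the fewest decimal places: 8.94 → 2 decimal places, 753.9 → 1 decimal place, 495.4 → 1 decimal place; limit is 1.
Rounded to 1 decimal place: 1258.2 mL.

1258.2 mL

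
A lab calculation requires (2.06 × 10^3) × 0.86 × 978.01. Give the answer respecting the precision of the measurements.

1.7 × 10^6

(2.06 × 10^3) × 0.86 × 978.01 = 1732642.516
Multiplication/division keeps the fewest significant figures: 2.06 × 10^3 → 3 s.f., 0.86 → 2 s.f., 978.01 → 5 s.f.; limit is 2.
Rounded to 2 significant figures: 1.7 × 10^6.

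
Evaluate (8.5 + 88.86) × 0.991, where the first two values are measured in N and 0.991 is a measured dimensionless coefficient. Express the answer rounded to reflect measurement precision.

96.5 N

8.5 N + 88.86 N = 97.36 N; the sum is limited to 1 decimal place (3 s.f.).
Carrying full precision, 97.36 × 0.991 = 96.48376 N; 0.991 has 3 s.f., so the result keeps min(3, 3) = 3 s.f.
Rounded to 3 significant figures: 96.5 N.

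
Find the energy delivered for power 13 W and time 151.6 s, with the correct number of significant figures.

2.0 × 10^3 J

energy delivered = 13 W × 151.6 s = 1970.8 J.
13 has 2 significant figures; 151.6 has 4.
Division/multiplication keeps the fewest: 2 significant figures.
Rounded: 2.0 × 10^3 J.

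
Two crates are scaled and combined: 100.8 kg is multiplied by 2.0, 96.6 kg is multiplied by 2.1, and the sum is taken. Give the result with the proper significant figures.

4.0 × 10² kg

100.8 × 2.0 = 201.6 → 2.0 × 10² kg (2 s.f., last digit at the 10^1 place).
96.6 × 2.1 = 202.86 → 2.0 × 10² kg (2 s.f., last digit at the 10^1 place).
Sum: 404.46 kg; keep the coarser place, 10^1.
Result: 4.0 × 10² kg.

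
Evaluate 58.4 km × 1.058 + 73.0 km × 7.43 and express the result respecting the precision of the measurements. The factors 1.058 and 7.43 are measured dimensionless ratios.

604 km

58.4 × 1.058 = 61.7872 → 61.8 km (3 s.f., last digit at the 10^-1 place).
73.0 × 7.43 = 542.39 → 542 km (3 s.f., last digit at the 10^0 place).
Sum: 604.1772 km; keep the coarser place, 10^0.
Result: 604 km.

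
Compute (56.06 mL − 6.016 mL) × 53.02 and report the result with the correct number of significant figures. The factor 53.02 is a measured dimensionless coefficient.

56.06 mL − 6.016 mL = 50.044 mL; the difference is limited to 2 decimal places (4 s.f.).
Carrying full precision, 50.044 × 53.02 = 2653.33288 mL; 53.02 has 4 s.f., so the result keeps min(4, 4) = 4 s.f.
Rounded to 4 significant figures: 2653 mL.

2653 mL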